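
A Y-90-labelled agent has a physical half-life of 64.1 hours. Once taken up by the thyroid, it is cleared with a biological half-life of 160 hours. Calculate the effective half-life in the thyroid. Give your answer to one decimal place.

1/t_eff = 1/t_phys + 1/t_biol = 1/64.1 + 1/160 = 0.021851 per hour.
t_eff = 64.1 × 160 / (64.1 + 160) ≈ 45.765 hours.

45.8 hours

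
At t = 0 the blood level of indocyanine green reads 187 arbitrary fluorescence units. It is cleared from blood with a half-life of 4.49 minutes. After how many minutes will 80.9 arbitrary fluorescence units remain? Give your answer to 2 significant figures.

Fraction remaining = 80.9/187 ≈ 0.43262.
n = log₂(187/80.9) = ln(2.3115)/ln 2 ≈ 1.2088 half-lives.
t = n × t½ = 1.2088 × 4.49 ≈ 5.4276 minutes.

5.4 minutes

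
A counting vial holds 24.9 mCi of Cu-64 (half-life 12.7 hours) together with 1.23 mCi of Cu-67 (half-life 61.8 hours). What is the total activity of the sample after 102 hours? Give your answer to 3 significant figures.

Cu-64: 24.9 × (1/2)^(102/12.7) = 24.9 × (1/2)^8.0315 ≈ 0.095165 mCi.
Cu-67: 1.23 × (1/2)^(102/61.8) = 1.23 × (1/2)^1.6505 ≈ 0.3918 mCi.
Total = 0.095165 + 0.3918 ≈ 0.48696 mCi.

0.487 mCi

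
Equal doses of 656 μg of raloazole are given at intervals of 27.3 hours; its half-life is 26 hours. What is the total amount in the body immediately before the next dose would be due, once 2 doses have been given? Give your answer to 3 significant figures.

The 2 doses were given 54.6, 27.3 hours ago.
Total = 656·(1/2)^(54.6/26) + 656·(1/2)^(27.3/26)
      = 153.02 + 316.83 ≈ 469.84 μg.

470 μg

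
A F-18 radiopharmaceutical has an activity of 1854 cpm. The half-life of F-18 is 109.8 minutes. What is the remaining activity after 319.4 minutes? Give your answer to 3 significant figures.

247 cpm

Number of half-lives: n = 319.4/109.8 ≈ 2.9089.
Remaining = 1854 × (1/2)^2.9089 = 1854 × 0.13315 ≈ 246.85 cpm.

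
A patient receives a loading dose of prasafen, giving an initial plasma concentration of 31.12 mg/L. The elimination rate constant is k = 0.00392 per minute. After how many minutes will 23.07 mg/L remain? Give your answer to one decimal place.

76.4 minutes

t½ = ln 2 / k = 0.69315 / 0.00392 ≈ 176.82 minutes.
Fraction remaining = 23.07/31.12 ≈ 0.74132.
n = log₂(31.12/23.07) = ln(1.3489)/ln 2 ≈ 0.43182 half-lives.
t = n × t½ = 0.43182 × 176.82 ≈ 76.357 minutes.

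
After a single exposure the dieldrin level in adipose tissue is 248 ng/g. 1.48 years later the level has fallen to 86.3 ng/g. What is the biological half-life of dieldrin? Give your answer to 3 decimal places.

0.972 years

A/A₀ = 86.3/248 ≈ 0.34798.
n = log₂(2.8737) ≈ 1.5229 half-lives elapsed in 1.48 years.
t½ = 1.48/1.5229 ≈ 0.97183 years.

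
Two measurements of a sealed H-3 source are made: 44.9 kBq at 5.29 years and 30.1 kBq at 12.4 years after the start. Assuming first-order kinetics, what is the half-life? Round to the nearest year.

12 years

Over Δt = 12.4 − 5.29 = 7.11 years, the level fell by a factor of 44.9/30.1 ≈ 1.4917.
n = log₂(1.4917) ≈ 0.57695 half-lives, so t½ = 7.11/0.57695 ≈ 12.323 years.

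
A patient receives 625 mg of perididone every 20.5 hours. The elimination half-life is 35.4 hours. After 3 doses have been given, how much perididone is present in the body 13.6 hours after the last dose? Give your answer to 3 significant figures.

The 3 doses were given 54.6, 34.1, 13.6 hours ago.
Total = 625·(1/2)^(54.6/35.4) + 625·(1/2)^(34.1/35.4) + 625·(1/2)^(13.6/35.4)
      = 214.58 + 320.56 + 478.88 ≈ 1014 mg.

1010 mg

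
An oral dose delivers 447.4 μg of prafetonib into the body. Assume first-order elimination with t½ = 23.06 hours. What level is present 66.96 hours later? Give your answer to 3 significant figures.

59.8 μg

Number of half-lives: n = 66.96/23.06 ≈ 2.9037.
Remaining = 447.4 × (1/2)^2.9037 = 447.4 × 0.13363 ≈ 59.784 μg.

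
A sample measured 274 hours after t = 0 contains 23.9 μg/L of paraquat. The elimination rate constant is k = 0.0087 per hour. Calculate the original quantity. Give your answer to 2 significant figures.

260 μg/L

t½ = ln 2 / k = 0.69315 / 0.0087 ≈ 79.672 hours.
Number of half-lives elapsed: n = 274/79.672 ≈ 3.4391.
A₀ = A × 2^n = 23.9 × 2^3.4391 = 23.9 × 10.846 ≈ 259.22 μg/L.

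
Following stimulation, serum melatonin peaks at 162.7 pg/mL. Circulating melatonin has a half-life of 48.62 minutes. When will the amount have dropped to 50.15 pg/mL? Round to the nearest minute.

83 minutes

Fraction remaining = 50.15/162.7 ≈ 0.30824.
n = log₂(162.7/50.15) = ln(3.2443)/ln 2 ≈ 1.6979 half-lives.
t = n × t½ = 1.6979 × 48.62 ≈ 82.552 minutes.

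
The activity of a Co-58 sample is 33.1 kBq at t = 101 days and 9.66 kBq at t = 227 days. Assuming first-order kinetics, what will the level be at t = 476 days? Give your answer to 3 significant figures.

Over Δt = 227 − 101 = 126 days, the level fell by a factor of 33.1/9.66 ≈ 3.4265.
n = log₂(3.4265) ≈ 1.7767 half-lives, so t½ = 126/1.7767 ≈ 70.917 days.
From t = 227 to t = 476: 9.66 × (1/2)^((476−227)/70.917) ≈ 0.84725 kBq.

0.847 kBq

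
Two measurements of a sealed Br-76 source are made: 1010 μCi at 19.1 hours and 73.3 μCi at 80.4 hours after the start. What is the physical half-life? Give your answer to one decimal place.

Over Δt = 80.4 − 19.1 = 61.3 hours, the level fell by a factor of 1010/73.3 ≈ 13.779.
n = log₂(13.779) ≈ 3.7844 half-lives, so t½ = 61.3/3.7844 ≈ 16.198 hours.

16.2 hours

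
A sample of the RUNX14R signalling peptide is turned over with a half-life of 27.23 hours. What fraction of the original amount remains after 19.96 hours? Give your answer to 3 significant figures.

0.602

n = 19.96/27.23 ≈ 0.73302 half-lives.
Fraction remaining = (1/2)^0.73302 ≈ 0.60165.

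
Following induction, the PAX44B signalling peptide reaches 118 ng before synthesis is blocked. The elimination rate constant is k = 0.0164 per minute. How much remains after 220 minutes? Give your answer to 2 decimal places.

t½ = ln 2 / k = 0.69315 / 0.0164 ≈ 42.265 minutes.
Number of half-lives: n = 220/42.265 ≈ 5.2052.
Remaining = 118 × (1/2)^5.2052 = 118 × 0.027106 ≈ 3.1985 ng.

3.20 ng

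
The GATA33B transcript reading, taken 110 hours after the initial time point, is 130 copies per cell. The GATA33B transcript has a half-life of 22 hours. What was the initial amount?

Number of half-lives elapsed: n = 110/22 ≈ 5.
A₀ = A × 2^n = 130 × 2^5 = 130 × 32 ≈ 4160 copies per cell.

4160 copies per cell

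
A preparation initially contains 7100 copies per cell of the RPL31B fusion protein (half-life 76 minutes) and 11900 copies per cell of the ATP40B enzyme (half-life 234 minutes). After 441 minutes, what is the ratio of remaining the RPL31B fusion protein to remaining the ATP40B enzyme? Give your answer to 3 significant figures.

RPL31B fusion protein: 7100 × (1/2)^(441/76) = 7100 × (1/2)^5.8026 ≈ 127.2 copies per cell.
ATP40B enzyme: 11900 × (1/2)^(441/234) = 11900 × (1/2)^1.8846 ≈ 3222.7 copies per cell.
Ratio ≈ 127.2 / 3222.7 ≈ 0.03947.

0.0395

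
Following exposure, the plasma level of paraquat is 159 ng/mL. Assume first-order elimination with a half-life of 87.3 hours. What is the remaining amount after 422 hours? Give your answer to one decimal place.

Number of half-lives: n = 422/87.3 ≈ 4.8339.
Remaining = 159 × (1/2)^4.8339 = 159 × 0.035063 ≈ 5.575 ng/mL.

5.6 ng/mL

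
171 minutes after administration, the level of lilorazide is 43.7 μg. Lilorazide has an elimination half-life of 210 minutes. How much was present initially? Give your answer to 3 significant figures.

76.8 μg

Number of half-lives elapsed: n = 171/210 ≈ 0.81429.
A₀ = A × 2^n = 43.7 × 2^0.81429 = 43.7 × 1.7584 ≈ 76.843 μg.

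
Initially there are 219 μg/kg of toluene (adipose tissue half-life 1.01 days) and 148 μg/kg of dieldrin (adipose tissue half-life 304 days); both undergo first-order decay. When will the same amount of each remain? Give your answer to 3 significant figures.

Set 219·(1/2)^(t/1.01) = 148·(1/2)^(t/304).
Taking log₂: log₂(219/148) = t·(1/1.01 − 1/304).
log₂(1.4797) = 0.56533; 1/1.01 − 1/304 = 0.98681.
t = 0.56533 / 0.98681 ≈ 0.57289 days.

0.573 days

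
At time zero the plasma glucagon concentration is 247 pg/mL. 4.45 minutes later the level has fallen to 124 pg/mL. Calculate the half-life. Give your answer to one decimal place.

4.5 minutes

A/A₀ = 124/247 ≈ 0.50202.
n = log₂(1.9919) ≈ 0.99417 half-lives elapsed in 4.45 minutes.
t½ = 4.45/0.99417 ≈ 4.4761 minutes.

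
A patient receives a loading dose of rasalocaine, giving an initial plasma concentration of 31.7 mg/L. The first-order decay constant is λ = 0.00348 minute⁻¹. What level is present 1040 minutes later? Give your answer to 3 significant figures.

0.850 mg/L

t½ = ln 2 / λ = 0.69315 / 0.00348 ≈ 199.18 minutes.
Number of half-lives: n = 1040/199.18 ≈ 5.2214.
Remaining = 31.7 × (1/2)^5.2214 = 31.7 × 0.026804 ≈ 0.84969 mg/L.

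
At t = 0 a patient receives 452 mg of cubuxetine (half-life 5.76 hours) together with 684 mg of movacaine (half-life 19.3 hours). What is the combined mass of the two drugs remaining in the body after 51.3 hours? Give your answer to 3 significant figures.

cubuxetine: 452 × (1/2)^(51.3/5.76) = 452 × (1/2)^8.9062 ≈ 0.94208 mg.
movacaine: 684 × (1/2)^(51.3/19.3) = 684 × (1/2)^2.658 ≈ 108.37 mg.
Total = 0.94208 + 108.37 ≈ 109.31 mg.

109 mg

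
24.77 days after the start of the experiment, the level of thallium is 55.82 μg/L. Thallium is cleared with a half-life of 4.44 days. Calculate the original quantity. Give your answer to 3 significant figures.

Number of half-lives elapsed: n = 24.77/4.44 ≈ 5.5788.
A₀ = A × 2^n = 55.82 × 2^5.5788 = 55.82 × 47.796 ≈ 2668 μg/L.

2670 μg/L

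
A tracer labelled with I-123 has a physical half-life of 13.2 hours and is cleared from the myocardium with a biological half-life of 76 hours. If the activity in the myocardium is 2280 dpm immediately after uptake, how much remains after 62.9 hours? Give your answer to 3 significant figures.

47.2 dpm

1/t_eff = 1/t_phys + 1/t_biol = 1/13.2 + 1/76 = 0.088915 per hour.
t_eff = 13.2 × 76 / (13.2 + 76) ≈ 11.247 hours.
Remaining = 2280 × (1/2)^(62.9/11.247) = 2280 × (1/2)^5.5928 ≈ 47.243 dpm.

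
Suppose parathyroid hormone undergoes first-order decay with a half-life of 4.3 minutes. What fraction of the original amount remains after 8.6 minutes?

n = 8.6/4.3 ≈ 2 half-lives.
Fraction remaining = (1/2)^2 ≈ 0.25.

0.25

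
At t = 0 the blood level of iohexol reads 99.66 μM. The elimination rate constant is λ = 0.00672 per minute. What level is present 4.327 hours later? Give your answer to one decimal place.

17.4 μM

t½ = ln 2 / λ = 0.69315 / 0.00672 ≈ 103.15 minutes.
Convert the elapsed time: 4.327 hours = 259.62 minutes.
Number of half-lives: n = 259.62/103.15 ≈ 2.517.
Remaining = 99.66 × (1/2)^2.517 = 99.66 × 0.17471 ≈ 17.411 μM.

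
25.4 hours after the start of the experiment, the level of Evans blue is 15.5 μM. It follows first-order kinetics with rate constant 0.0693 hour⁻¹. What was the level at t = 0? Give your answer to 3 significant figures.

90.1 μM

t½ = ln 2 / k = 0.69315 / 0.0693 ≈ 10.002 hours.
Number of half-lives elapsed: n = 25.4/10.002 ≈ 2.5395.
A₀ = A × 2^n = 15.5 × 2^2.5395 = 15.5 × 5.8137 ≈ 90.113 μM.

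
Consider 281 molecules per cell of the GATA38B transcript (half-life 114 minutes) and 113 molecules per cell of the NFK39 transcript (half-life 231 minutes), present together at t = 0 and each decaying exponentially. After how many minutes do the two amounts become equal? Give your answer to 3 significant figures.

296 minutes

Set 281·(1/2)^(t/114) = 113·(1/2)^(t/231).
Taking log₂: log₂(281/113) = t·(1/114 − 1/231).
log₂(2.4867) = 1.3142; 1/114 − 1/231 = 0.0044429.
t = 1.3142 / 0.0044429 ≈ 295.81 minutes.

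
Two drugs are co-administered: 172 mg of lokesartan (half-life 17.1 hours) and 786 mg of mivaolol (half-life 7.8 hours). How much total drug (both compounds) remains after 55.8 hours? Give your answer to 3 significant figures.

lokesartan: 172 × (1/2)^(55.8/17.1) = 172 × (1/2)^3.2632 ≈ 17.915 mg.
mivaolol: 786 × (1/2)^(55.8/7.8) = 786 × (1/2)^7.1538 ≈ 5.5195 mg.
Total = 17.915 + 5.5195 ≈ 23.435 mg.

23.4 mg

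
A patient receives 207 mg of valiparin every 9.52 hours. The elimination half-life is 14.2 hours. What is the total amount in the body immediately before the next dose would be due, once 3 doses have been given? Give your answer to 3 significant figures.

263 mg

The 3 doses were given 28.56, 19.04, 9.52 hours ago.
Total = 207·(1/2)^(28.56/14.2) + 207·(1/2)^(19.04/14.2) + 207·(1/2)^(9.52/14.2)
      = 51.347 + 81.721 + 130.06 ≈ 263.13 mg.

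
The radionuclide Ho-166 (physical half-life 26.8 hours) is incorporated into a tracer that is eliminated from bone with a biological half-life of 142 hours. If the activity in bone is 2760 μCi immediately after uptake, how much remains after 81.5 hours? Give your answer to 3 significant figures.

1/t_eff = 1/t_phys + 1/t_biol = 1/26.8 + 1/142 = 0.044356 per hour.
t_eff = 26.8 × 142 / (26.8 + 142) ≈ 22.545 hours.
Remaining = 2760 × (1/2)^(81.5/22.545) = 2760 × (1/2)^3.615 ≈ 225.26 μCi.

225 μCi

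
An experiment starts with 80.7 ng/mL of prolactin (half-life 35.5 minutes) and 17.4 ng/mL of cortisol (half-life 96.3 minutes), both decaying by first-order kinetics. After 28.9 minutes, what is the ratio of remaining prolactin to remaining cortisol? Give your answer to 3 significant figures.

prolactin: 80.7 × (1/2)^(28.9/35.5) = 80.7 × (1/2)^0.81408 ≈ 45.9 ng/mL.
cortisol: 17.4 × (1/2)^(28.9/96.3) = 17.4 × (1/2)^0.3001 ≈ 14.132 ng/mL.
Ratio ≈ 45.9 / 14.132 ≈ 3.2479.

3.25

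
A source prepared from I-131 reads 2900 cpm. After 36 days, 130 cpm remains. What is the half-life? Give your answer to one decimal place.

A/A₀ = 130/2900 ≈ 0.044828.
n = log₂(22.308) ≈ 4.4795 half-lives elapsed in 36 days.
t½ = 36/4.4795 ≈ 8.0367 days.

8.0 days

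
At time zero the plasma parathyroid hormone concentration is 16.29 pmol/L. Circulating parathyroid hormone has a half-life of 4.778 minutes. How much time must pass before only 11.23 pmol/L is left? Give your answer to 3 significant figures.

Fraction remaining = 11.23/16.29 ≈ 0.68938.
n = log₂(16.29/11.23) = ln(1.4506)/ln 2 ≈ 0.53663 half-lives.
t = n × t½ = 0.53663 × 4.778 ≈ 2.564 minutes.

2.56 minutes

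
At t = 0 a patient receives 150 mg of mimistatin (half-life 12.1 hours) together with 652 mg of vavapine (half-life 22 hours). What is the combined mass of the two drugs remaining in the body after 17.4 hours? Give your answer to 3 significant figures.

432 mg

mimistatin: 150 × (1/2)^(17.4/12.1) = 150 × (1/2)^1.438 ≈ 55.361 mg.
vavapine: 652 × (1/2)^(17.4/22) = 652 × (1/2)^0.79091 ≈ 376.84 mg.
Total = 55.361 + 376.84 ≈ 432.2 mg.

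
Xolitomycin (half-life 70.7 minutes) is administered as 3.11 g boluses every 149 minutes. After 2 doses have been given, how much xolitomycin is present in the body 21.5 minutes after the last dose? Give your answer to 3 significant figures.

3.10 g

The 2 doses were given 170.5, 21.5 minutes ago.
Total = 3.11·(1/2)^(170.5/70.7) + 3.11·(1/2)^(21.5/70.7)
      = 0.58452 + 2.5189 ≈ 3.1034 g.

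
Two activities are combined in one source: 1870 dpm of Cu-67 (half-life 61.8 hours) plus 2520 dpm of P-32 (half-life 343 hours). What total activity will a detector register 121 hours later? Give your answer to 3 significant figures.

Cu-67: 1870 × (1/2)^(121/61.8) = 1870 × (1/2)^1.9579 ≈ 481.33 dpm.
P-32: 2520 × (1/2)^(121/343) = 2520 × (1/2)^0.35277 ≈ 1973.4 dpm.
Total = 481.33 + 1973.4 ≈ 2454.7 dpm.

2450 dpm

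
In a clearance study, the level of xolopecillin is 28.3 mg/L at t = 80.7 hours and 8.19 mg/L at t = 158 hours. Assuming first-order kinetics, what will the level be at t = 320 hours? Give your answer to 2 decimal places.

Over Δt = 158 − 80.7 = 77.3 hours, the level fell by a factor of 28.3/8.19 ≈ 3.4554.
n = log₂(3.4554) ≈ 1.7889 half-lives, so t½ = 77.3/1.7889 ≈ 43.212 hours.
From t = 158 to t = 320: 8.19 × (1/2)^((320−158)/43.212) ≈ 0.60915 mg/L.

0.61 mg/L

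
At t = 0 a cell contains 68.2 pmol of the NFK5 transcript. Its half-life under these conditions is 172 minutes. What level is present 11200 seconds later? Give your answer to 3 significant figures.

Convert the elapsed time: 11200 seconds = 186.667 minutes.
Number of half-lives: n = 186.667/172 ≈ 1.0853.
Remaining = 68.2 × (1/2)^1.0853 = 68.2 × 0.4713 ≈ 32.143 pmol.

32.1 pmol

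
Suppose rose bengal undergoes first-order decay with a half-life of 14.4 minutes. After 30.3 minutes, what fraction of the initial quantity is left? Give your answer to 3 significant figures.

0.233

n = 30.3/14.4 ≈ 2.1042 half-lives.
Fraction remaining = (1/2)^2.1042 ≈ 0.23259.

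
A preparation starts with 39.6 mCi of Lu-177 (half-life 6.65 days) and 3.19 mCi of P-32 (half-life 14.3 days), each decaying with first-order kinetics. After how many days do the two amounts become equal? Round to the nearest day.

45 days

Set 39.6·(1/2)^(t/6.65) = 3.19·(1/2)^(t/14.3).
Taking log₂: log₂(39.6/3.19) = t·(1/6.65 − 1/14.3).
log₂(12.414) = 3.6339; 1/6.65 − 1/14.3 = 0.080446.
t = 3.6339 / 0.080446 ≈ 45.172 days.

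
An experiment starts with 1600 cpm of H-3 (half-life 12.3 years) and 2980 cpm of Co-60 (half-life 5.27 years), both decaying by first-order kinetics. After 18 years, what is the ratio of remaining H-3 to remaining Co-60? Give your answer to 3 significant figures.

H-3: 1600 × (1/2)^(18/12.3) = 1600 × (1/2)^1.4634 ≈ 580.21 cpm.
Co-60: 2980 × (1/2)^(18/5.27) = 2980 × (1/2)^3.4156 ≈ 279.27 cpm.
Ratio ≈ 580.21 / 279.27 ≈ 2.0776.

2.08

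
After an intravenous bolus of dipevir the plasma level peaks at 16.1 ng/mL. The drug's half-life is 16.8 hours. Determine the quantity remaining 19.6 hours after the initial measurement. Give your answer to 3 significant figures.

7.17 ng/mL

Number of half-lives: n = 19.6/16.8 ≈ 1.1667.
Remaining = 16.1 × (1/2)^1.1667 = 16.1 × 0.44545 ≈ 7.1717 ng/mL.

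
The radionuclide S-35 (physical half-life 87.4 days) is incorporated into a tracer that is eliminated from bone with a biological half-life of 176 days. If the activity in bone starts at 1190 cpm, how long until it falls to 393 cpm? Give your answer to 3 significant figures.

93.3 days

1/t_eff = 1/t_phys + 1/t_biol = 1/87.4 + 1/176 = 0.017123 per day.
t_eff = 87.4 × 176 / (87.4 + 176) ≈ 58.399 days.
n = log₂(1190/393) ≈ 1.5984; t = 1.5984 × 58.399 ≈ 93.343 days.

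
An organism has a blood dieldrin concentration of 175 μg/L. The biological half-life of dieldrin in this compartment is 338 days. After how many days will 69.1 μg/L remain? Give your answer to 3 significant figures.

Fraction remaining = 69.1/175 ≈ 0.39486.
n = log₂(175/69.1) = ln(2.5326)/ln 2 ≈ 1.3406 half-lives.
t = n × t½ = 1.3406 × 338 ≈ 453.12 days.

453 days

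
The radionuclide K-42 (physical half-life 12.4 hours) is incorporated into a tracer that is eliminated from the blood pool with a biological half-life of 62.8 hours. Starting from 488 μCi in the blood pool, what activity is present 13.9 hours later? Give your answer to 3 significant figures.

1/t_eff = 1/t_phys + 1/t_biol = 1/12.4 + 1/62.8 = 0.096569 per hour.
t_eff = 12.4 × 62.8 / (12.4 + 62.8) ≈ 10.355 hours.
Remaining = 488 × (1/2)^(13.9/10.355) = 488 × (1/2)^1.3423 ≈ 192.46 μCi.

192 μCi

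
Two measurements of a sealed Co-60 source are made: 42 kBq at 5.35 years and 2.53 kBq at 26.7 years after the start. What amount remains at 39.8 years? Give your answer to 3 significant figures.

0.451 kBq

Over Δt = 26.7 − 5.35 = 21.35 years, the level fell by a factor of 42/2.53 ≈ 16.601.
n = log₂(16.601) ≈ 4.0532 half-lives, so t½ = 21.35/4.0532 ≈ 5.2675 years.
From t = 26.7 to t = 39.8: 2.53 × (1/2)^((39.8−26.7)/5.2675) ≈ 0.4513 kBq.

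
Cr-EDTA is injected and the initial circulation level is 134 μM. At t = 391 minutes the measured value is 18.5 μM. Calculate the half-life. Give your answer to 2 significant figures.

140 minutes

A/A₀ = 18.5/134 ≈ 0.13806.
n = log₂(7.2432) ≈ 2.8566 half-lives elapsed in 391 minutes.
t½ = 391/2.8566 ≈ 136.87 minutes.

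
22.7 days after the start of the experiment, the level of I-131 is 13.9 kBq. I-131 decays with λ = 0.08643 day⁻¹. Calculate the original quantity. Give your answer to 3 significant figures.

t½ = ln 2 / λ = 0.69315 / 0.08643 ≈ 8.0198 days.
Number of half-lives elapsed: n = 22.7/8.0198 ≈ 2.8305.
A₀ = A × 2^n = 13.9 × 2^2.8305 = 13.9 × 7.1133 ≈ 98.874 kBq.

98.9 kBq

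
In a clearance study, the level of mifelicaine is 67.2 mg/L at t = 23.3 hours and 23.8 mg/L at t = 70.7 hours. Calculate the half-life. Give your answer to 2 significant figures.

Over Δt = 70.7 − 23.3 = 47.4 hours, the level fell by a factor of 67.2/23.8 ≈ 2.8235.
n = log₂(2.8235) ≈ 1.4975 half-lives, so t½ = 47.4/1.4975 ≈ 31.653 hours.

32 hours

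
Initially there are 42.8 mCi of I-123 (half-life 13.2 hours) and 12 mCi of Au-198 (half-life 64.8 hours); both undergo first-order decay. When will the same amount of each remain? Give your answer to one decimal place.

Set 42.8·(1/2)^(t/13.2) = 12·(1/2)^(t/64.8).
Taking log₂: log₂(42.8/12) = t·(1/13.2 − 1/64.8).
log₂(3.5667) = 1.8346; 1/13.2 − 1/64.8 = 0.060325.
t = 1.8346 / 0.060325 ≈ 30.411 hours.

30.4 hours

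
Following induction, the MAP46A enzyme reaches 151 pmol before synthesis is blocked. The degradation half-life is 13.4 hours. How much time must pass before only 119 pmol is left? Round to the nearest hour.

5 hours

Fraction remaining = 119/151 ≈ 0.78808.
n = log₂(151/119) = ln(1.2689)/ln 2 ≈ 0.34359 half-lives.
t = n × t½ = 0.34359 × 13.4 ≈ 4.6041 hours.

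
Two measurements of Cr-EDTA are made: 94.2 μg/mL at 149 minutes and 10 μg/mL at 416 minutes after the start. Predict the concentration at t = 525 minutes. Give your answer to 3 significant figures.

4.00 μg/mL

Over Δt = 416 − 149 = 267 minutes, the level fell by a factor of 94.2/10 ≈ 9.42.
n = log₂(9.42) ≈ 3.2357 half-lives, so t½ = 267/3.2357 ≈ 82.516 minutes.
From t = 416 to t = 525: 10 × (1/2)^((525−416)/82.516) ≈ 4.0027 μg/mL.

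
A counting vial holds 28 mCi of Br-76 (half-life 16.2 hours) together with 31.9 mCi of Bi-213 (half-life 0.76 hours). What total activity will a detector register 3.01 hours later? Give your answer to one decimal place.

Br-76: 28 × (1/2)^(3.01/16.2) = 28 × (1/2)^0.1858 ≈ 24.616 mCi.
Bi-213: 31.9 × (1/2)^(3.01/0.76) = 31.9 × (1/2)^3.9605 ≈ 2.0491 mCi.
Total = 24.616 + 2.0491 ≈ 26.666 mCi.

26.7 mCi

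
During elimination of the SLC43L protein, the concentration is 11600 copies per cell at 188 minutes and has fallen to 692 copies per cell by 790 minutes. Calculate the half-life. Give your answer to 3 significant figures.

Over Δt = 790 − 188 = 602 minutes, the level fell by a factor of 11600/692 ≈ 16.763.
n = log₂(16.763) ≈ 4.0672 half-lives, so t½ = 602/4.0672 ≈ 148.01 minutes.

148 minutes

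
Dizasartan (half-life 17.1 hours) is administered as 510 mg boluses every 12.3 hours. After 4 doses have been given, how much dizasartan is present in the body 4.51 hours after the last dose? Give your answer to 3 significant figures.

The 4 doses were given 41.41, 29.11, 16.81, 4.51 hours ago.
Total = 510·(1/2)^(41.41/17.1) + 510·(1/2)^(29.11/17.1) + 510·(1/2)^(16.81/17.1) + 510·(1/2)^(4.51/17.1)
      = 95.189 + 156.72 + 258.02 + 424.79 ≈ 934.71 mg.

935 mg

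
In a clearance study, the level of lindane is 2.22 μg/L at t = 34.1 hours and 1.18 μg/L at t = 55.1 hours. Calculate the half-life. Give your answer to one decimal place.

23.0 hours

Over Δt = 55.1 − 34.1 = 21 hours, the level fell by a factor of 2.22/1.18 ≈ 1.8814.
n = log₂(1.8814) ≈ 0.91177 half-lives, so t½ = 21/0.91177 ≈ 23.032 hours.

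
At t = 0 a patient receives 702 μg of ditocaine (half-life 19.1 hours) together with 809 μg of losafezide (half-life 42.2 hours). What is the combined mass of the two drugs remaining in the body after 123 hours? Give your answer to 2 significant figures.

120 μg

ditocaine: 702 × (1/2)^(123/19.1) = 702 × (1/2)^6.4398 ≈ 8.0866 μg.
losafezide: 809 × (1/2)^(123/42.2) = 809 × (1/2)^2.9147 ≈ 107.28 μg.
Total = 8.0866 + 107.28 ≈ 115.37 μg.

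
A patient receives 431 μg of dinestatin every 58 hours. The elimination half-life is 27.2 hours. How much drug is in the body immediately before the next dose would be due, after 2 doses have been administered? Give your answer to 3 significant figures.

The 2 doses were given 116, 58 hours ago.
Total = 431·(1/2)^(116/27.2) + 431·(1/2)^(58/27.2)
      = 22.422 + 98.305 ≈ 120.73 μg.

121 μg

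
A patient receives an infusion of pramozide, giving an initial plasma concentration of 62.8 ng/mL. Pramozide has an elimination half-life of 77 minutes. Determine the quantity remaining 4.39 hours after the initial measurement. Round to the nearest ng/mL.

Convert the elapsed time: 4.39 hours = 263.4 minutes.
Number of half-lives: n = 263.4/77 ≈ 3.4208.
Remaining = 62.8 × (1/2)^3.4208 = 62.8 × 0.093378 ≈ 5.8641 ng/mL.

6 ng/mL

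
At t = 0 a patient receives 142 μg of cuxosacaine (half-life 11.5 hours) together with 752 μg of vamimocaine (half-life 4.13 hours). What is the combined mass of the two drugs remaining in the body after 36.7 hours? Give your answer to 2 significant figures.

cuxosacaine: 142 × (1/2)^(36.7/11.5) = 142 × (1/2)^3.1913 ≈ 15.546 μg.
vamimocaine: 752 × (1/2)^(36.7/4.13) = 752 × (1/2)^8.8862 ≈ 1.5893 μg.
Total = 15.546 + 1.5893 ≈ 17.135 μg.

17 μg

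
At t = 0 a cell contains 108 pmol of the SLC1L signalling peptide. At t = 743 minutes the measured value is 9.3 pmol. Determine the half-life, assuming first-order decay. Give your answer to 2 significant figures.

210 minutes

A/A₀ = 9.3/108 ≈ 0.086111.
n = log₂(11.613) ≈ 3.5377 half-lives elapsed in 743 minutes.
t½ = 743/3.5377 ≈ 210.03 minutes.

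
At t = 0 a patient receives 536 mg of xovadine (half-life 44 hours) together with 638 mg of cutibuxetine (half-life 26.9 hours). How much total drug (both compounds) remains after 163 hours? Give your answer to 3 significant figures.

xovadine: 536 × (1/2)^(163/44) = 536 × (1/2)^3.7045 ≈ 41.114 mg.
cutibuxetine: 638 × (1/2)^(163/26.9) = 638 × (1/2)^6.0595 ≈ 9.5661 mg.
Total = 41.114 + 9.5661 ≈ 50.68 mg.

50.7 mg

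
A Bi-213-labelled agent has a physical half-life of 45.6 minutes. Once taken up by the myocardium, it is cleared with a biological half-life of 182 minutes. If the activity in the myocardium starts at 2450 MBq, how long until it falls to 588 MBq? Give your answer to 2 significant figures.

1/t_eff = 1/t_phys + 1/t_biol = 1/45.6 + 1/182 = 0.027424 per minute.
t_eff = 45.6 × 182 / (45.6 + 182) ≈ 36.464 minutes.
n = log₂(2450/588) ≈ 2.0589; t = 2.0589 × 36.464 ≈ 75.075 minutes.

75 minutes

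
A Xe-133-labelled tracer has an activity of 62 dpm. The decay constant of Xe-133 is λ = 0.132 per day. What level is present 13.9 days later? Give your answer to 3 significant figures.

9.90 dpm

t½ = ln 2 / λ = 0.69315 / 0.132 ≈ 5.2511 days.
Number of half-lives: n = 13.9/5.2511 ≈ 2.6471.
Remaining = 62 × (1/2)^2.6471 = 62 × 0.15965 ≈ 9.898 dpm.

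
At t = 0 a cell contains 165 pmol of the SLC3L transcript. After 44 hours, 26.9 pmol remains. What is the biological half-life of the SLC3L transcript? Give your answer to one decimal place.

16.8 hours

A/A₀ = 26.9/165 ≈ 0.16303.
n = log₂(6.1338) ≈ 2.6168 half-lives elapsed in 44 hours.
t½ = 44/2.6168 ≈ 16.815 hours.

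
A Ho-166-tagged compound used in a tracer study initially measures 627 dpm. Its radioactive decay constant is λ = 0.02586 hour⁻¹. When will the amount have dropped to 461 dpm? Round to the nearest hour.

12 hours

t½ = ln 2 / λ = 0.69315 / 0.02586 ≈ 26.804 hours.
Fraction remaining = 461/627 ≈ 0.73525.
n = log₂(627/461) = ln(1.3601)/ln 2 ≈ 0.4437 half-lives.
t = n × t½ = 0.4437 × 26.804 ≈ 11.893 hours.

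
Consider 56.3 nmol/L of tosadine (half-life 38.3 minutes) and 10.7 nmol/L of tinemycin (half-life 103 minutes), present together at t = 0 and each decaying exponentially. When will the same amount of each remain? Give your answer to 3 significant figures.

146 minutes

Set 56.3·(1/2)^(t/38.3) = 10.7·(1/2)^(t/103).
Taking log₂: log₂(56.3/10.7) = t·(1/38.3 − 1/103).
log₂(5.2617) = 2.3955; 1/38.3 − 1/103 = 0.016401.
t = 2.3955 / 0.016401 ≈ 146.06 minutes.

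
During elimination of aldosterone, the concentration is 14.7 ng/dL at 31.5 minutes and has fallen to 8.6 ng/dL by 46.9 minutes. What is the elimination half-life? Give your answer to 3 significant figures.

19.9 minutes

Over Δt = 46.9 − 31.5 = 15.4 minutes, the level fell by a factor of 14.7/8.6 ≈ 1.7093.
n = log₂(1.7093) ≈ 0.77341 half-lives, so t½ = 15.4/0.77341 ≈ 19.912 minutes.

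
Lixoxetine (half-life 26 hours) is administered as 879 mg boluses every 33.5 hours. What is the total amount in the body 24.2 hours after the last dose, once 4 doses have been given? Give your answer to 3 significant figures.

The 4 doses were given 124.7, 91.2, 57.7, 24.2 hours ago.
Total = 879·(1/2)^(124.7/26) + 879·(1/2)^(91.2/26) + 879·(1/2)^(57.7/26) + 879·(1/2)^(24.2/26)
      = 31.638 + 77.28 + 188.77 + 461.1 ≈ 758.79 mg.

759 mg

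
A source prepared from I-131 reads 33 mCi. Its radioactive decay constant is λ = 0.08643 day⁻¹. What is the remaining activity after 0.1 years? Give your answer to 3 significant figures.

1.41 mCi

t½ = ln 2 / λ = 0.69315 / 0.08643 ≈ 8.0198 days.
Convert the elapsed time: 0.1 years = 36.5 days.
Number of half-lives: n = 36.5/8.0198 ≈ 4.5513.
Remaining = 33 × (1/2)^4.5513 = 33 × 0.042651 ≈ 1.4075 mCi.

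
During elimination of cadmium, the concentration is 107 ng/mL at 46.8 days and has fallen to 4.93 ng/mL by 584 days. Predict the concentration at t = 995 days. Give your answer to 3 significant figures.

0.468 ng/mL

Over Δt = 584 − 46.8 = 537.2 days, the level fell by a factor of 107/4.93 ≈ 21.704.
n = log₂(21.704) ≈ 4.4399 half-lives, so t½ = 537.2/4.4399 ≈ 120.99 days.
From t = 584 to t = 995: 4.93 × (1/2)^((995−584)/120.99) ≈ 0.46805 ng/mL.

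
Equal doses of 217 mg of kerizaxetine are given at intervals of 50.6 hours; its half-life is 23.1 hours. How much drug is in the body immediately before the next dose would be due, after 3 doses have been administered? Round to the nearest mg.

The 3 doses were given 151.8, 101.2, 50.6 hours ago.
Total = 217·(1/2)^(151.8/23.1) + 217·(1/2)^(101.2/23.1) + 217·(1/2)^(50.6/23.1)
      = 2.2817 + 10.415 + 47.54 ≈ 60.237 mg.

60 mg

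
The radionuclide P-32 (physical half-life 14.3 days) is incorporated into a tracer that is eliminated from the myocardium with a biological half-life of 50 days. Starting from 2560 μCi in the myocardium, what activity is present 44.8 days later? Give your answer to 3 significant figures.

157 μCi

1/t_eff = 1/t_phys + 1/t_biol = 1/14.3 + 1/50 = 0.08993 per day.
t_eff = 14.3 × 50 / (14.3 + 50) ≈ 11.12 days.
Remaining = 2560 × (1/2)^(44.8/11.12) = 2560 × (1/2)^4.0289 ≈ 156.83 μCi.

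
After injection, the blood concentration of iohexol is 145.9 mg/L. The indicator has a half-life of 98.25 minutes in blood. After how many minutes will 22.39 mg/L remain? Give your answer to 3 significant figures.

266 minutes

Fraction remaining = 22.39/145.9 ≈ 0.15346.
n = log₂(145.9/22.39) = ln(6.5163)/ln 2 ≈ 2.7041 half-lives.
t = n × t½ = 2.7041 × 98.25 ≈ 265.67 minutes.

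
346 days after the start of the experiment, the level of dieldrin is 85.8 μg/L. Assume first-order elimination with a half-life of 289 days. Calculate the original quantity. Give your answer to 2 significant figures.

200 μg/L

Number of half-lives elapsed: n = 346/289 ≈ 1.1972.
A₀ = A × 2^n = 85.8 × 2^1.1972 = 85.8 × 2.293 ≈ 196.74 μg/L.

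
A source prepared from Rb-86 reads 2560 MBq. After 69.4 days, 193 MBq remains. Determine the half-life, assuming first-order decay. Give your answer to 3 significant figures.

A/A₀ = 193/2560 ≈ 0.075391.
n = log₂(13.264) ≈ 3.7295 half-lives elapsed in 69.4 days.
t½ = 69.4/3.7295 ≈ 18.609 days.

18.6 days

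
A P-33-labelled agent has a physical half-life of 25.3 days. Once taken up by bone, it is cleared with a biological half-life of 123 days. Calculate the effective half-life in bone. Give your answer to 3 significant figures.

21.0 days

1/t_eff = 1/t_phys + 1/t_biol = 1/25.3 + 1/123 = 0.047656 per day.
t_eff = 25.3 × 123 / (25.3 + 123) ≈ 20.984 days.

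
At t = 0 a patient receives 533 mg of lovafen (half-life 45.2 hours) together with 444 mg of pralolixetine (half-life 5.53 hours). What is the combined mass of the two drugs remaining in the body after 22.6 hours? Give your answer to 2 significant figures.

400 mg

lovafen: 533 × (1/2)^(22.6/45.2) = 533 × (1/2)^0.5 ≈ 376.89 mg.
pralolixetine: 444 × (1/2)^(22.6/5.53) = 444 × (1/2)^4.0868 ≈ 26.13 mg.
Total = 376.89 + 26.13 ≈ 403.02 mg.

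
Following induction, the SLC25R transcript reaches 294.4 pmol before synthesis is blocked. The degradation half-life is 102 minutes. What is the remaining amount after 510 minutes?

9.2 pmol

Elapsed time is 5 half-lives (510/102).
Each half-life halves the amount: 294.4 × (1/2)^5 = 294.4/32 = 9.2 pmol.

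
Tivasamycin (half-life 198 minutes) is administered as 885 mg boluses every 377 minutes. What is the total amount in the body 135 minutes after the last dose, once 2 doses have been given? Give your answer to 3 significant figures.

The 2 doses were given 512, 135 minutes ago.
Total = 885·(1/2)^(512/198) + 885·(1/2)^(135/198)
      = 147.41 + 551.69 ≈ 699.1 mg.

699 mg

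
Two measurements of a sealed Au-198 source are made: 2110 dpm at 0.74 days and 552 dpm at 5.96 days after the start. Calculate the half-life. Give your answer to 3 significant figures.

2.70 days

Over Δt = 5.96 − 0.74 = 5.22 days, the level fell by a factor of 2110/552 ≈ 3.8225.
n = log₂(3.8225) ≈ 1.9345 half-lives, so t½ = 5.22/1.9345 ≈ 2.6984 days.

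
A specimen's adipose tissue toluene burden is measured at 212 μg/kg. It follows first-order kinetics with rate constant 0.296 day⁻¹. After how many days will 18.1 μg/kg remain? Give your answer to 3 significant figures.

t½ = ln 2 / λ = 0.69315 / 0.296 ≈ 2.3417 days.
Fraction remaining = 18.1/212 ≈ 0.085377.
n = log₂(212/18.1) = ln(11.713)/ln 2 ≈ 3.55 half-lives.
t = n × t½ = 3.55 × 2.3417 ≈ 8.3131 days.

8.31 days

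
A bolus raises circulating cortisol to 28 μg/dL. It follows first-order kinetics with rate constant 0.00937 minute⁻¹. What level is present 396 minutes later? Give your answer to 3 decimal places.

t½ = ln 2 / λ = 0.69315 / 0.00937 ≈ 73.975 minutes.
Number of half-lives: n = 396/73.975 ≈ 5.3531.
Remaining = 28 × (1/2)^5.3531 = 28 × 0.024465 ≈ 0.68501 μg/dL.

0.685 μg/dL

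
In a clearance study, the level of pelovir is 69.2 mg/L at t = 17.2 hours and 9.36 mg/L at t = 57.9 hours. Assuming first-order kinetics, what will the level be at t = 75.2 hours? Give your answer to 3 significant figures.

Over Δt = 57.9 − 17.2 = 40.7 hours, the level fell by a factor of 69.2/9.36 ≈ 7.3932.
n = log₂(7.3932) ≈ 2.8862 half-lives, so t½ = 40.7/2.8862 ≈ 14.102 hours.
From t = 57.9 to t = 75.2: 9.36 × (1/2)^((75.2−57.9)/14.102) ≈ 3.9992 mg/L.

4.00 mg/L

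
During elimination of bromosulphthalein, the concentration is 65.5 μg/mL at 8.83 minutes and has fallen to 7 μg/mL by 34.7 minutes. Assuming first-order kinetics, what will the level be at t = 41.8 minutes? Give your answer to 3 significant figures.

Over Δt = 34.7 − 8.83 = 25.87 minutes, the level fell by a factor of 65.5/7 ≈ 9.3571.
n = log₂(9.3571) ≈ 3.2261 half-lives, so t½ = 25.87/3.2261 ≈ 8.019 minutes.
From t = 34.7 to t = 41.8: 7 × (1/2)^((41.8−34.7)/8.019) ≈ 3.7894 μg/mL.

3.79 μg/mL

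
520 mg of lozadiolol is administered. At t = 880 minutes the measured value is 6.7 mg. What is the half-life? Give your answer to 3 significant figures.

A/A₀ = 6.7/520 ≈ 0.012885.
n = log₂(77.612) ≈ 6.2782 half-lives elapsed in 880 minutes.
t½ = 880/6.2782 ≈ 140.17 minutes.

140 minutes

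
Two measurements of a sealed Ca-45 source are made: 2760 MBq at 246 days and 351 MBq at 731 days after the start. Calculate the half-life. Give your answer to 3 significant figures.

163 days

Over Δt = 731 − 246 = 485 days, the level fell by a factor of 2760/351 ≈ 7.8632.
n = log₂(7.8632) ≈ 2.9751 half-lives, so t½ = 485/2.9751 ≈ 163.02 days.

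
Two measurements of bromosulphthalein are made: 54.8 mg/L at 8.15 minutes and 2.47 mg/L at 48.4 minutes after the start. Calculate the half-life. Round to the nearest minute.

9 minutes

Over Δt = 48.4 − 8.15 = 40.25 minutes, the level fell by a factor of 54.8/2.47 ≈ 22.186.
n = log₂(22.186) ≈ 4.4716 half-lives, so t½ = 40.25/4.4716 ≈ 9.0013 minutes.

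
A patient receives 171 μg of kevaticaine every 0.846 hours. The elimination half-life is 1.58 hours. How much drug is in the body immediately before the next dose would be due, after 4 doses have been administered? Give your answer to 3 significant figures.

The 4 doses were given 3.384, 2.538, 1.692, 0.846 hours ago.
Total = 171·(1/2)^(3.384/1.58) + 171·(1/2)^(2.538/1.58) + 171·(1/2)^(1.692/1.58) + 171·(1/2)^(0.846/1.58)
      = 38.749 + 56.162 + 81.401 + 117.98 ≈ 294.29 μg.

294 μg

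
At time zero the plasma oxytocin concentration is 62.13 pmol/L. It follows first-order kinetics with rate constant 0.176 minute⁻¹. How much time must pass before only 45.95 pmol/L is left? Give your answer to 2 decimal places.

1.71 minutes

t½ = ln 2 / k = 0.69315 / 0.176 ≈ 3.9383 minutes.
Fraction remaining = 45.95/62.13 ≈ 0.73958.
n = log₂(62.13/45.95) = ln(1.3521)/ln 2 ≈ 0.43523 half-lives.
t = n × t½ = 0.43523 × 3.9383 ≈ 1.7141 minutes.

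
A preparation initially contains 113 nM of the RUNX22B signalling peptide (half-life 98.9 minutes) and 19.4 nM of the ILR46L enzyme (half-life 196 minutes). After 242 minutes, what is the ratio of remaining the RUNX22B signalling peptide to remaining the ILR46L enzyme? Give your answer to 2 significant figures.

RUNX22B signalling peptide: 113 × (1/2)^(242/98.9) = 113 × (1/2)^2.4469 ≈ 20.724 nM.
ILR46L enzyme: 19.4 × (1/2)^(242/196) = 19.4 × (1/2)^1.2347 ≈ 8.2437 nM.
Ratio ≈ 20.724 / 8.2437 ≈ 2.514.

2.5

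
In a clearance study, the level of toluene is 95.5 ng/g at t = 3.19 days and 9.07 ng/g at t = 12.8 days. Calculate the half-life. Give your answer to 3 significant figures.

Over Δt = 12.8 − 3.19 = 9.61 days, the level fell by a factor of 95.5/9.07 ≈ 10.529.
n = log₂(10.529) ≈ 3.3963 half-lives, so t½ = 9.61/3.3963 ≈ 2.8295 days.

2.83 days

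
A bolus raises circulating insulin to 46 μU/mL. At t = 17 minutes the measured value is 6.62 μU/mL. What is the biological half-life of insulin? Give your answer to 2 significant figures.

A/A₀ = 6.62/46 ≈ 0.14391.
n = log₂(6.9486) ≈ 2.7967 half-lives elapsed in 17 minutes.
t½ = 17/2.7967 ≈ 6.0785 minutes.

6.1 minutes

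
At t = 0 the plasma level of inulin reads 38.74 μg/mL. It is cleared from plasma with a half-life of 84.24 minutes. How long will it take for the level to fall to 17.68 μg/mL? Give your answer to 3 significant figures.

95.3 minutes

Fraction remaining = 17.68/38.74 ≈ 0.45638.
n = log₂(38.74/17.68) = ln(2.1912)/ln 2 ≈ 1.1317 half-lives.
t = n × t½ = 1.1317 × 84.24 ≈ 95.335 minutes.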